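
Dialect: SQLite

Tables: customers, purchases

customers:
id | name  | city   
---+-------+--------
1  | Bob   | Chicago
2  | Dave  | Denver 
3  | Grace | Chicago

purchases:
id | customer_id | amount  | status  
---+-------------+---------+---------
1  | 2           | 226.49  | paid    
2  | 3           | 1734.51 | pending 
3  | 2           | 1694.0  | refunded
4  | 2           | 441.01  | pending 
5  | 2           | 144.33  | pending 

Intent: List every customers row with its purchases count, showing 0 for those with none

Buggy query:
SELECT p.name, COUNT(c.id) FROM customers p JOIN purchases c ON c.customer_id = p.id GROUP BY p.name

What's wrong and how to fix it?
Bug: An inner join excludes parents with zero children

Fix: Use LEFT JOIN so parents without children still appear (COUNT(c.id) gives 0)

Corrected query:
SELECT p.name, COUNT(c.id) FROM customers p LEFT JOIN purchases c ON c.customer_id = p.id GROUP BY p.name

Result:
name  | COUNT(c.id)
------+------------
Bob   | 0          
Dave  | 4          
Grace | 1          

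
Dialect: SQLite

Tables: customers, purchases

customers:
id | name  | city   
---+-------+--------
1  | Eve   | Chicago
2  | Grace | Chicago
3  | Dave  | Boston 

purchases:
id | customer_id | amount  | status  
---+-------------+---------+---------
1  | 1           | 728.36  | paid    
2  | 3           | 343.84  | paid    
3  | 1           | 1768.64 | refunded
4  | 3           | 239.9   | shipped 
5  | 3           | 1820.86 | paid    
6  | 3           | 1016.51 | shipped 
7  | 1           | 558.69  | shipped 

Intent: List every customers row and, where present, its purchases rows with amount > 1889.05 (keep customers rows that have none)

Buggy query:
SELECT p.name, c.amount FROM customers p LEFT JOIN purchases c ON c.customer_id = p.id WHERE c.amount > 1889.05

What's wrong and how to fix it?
Bug: A WHERE condition on the right-hand table after LEFT JOIN drops unmatched parents

Fix: Move the right-table condition into the ON clause so unmatched parents are kept

Corrected query:
SELECT p.name, c.amount FROM customers p LEFT JOIN purchases c ON c.customer_id = p.id AND c.amount > 1889.05

Result:
name  | amount
------+-------
Eve   | NULL  
Grace | NULL  
Dave  | NULL  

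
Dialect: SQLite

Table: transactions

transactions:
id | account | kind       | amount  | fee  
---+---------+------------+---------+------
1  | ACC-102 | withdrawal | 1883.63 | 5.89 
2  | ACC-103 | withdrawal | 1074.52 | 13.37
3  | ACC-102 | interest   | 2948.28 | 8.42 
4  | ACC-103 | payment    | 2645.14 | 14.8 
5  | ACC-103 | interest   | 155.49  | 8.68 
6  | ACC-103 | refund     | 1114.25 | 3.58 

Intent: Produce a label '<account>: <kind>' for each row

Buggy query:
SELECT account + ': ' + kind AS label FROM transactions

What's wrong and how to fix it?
Bug: SQLite uses || for string concatenation; + coerces text to numbers (yielding 0)

Fix: Use the || operator for string concatenation

Corrected query:
SELECT account || ': ' || kind AS label FROM transactions

Result:
label              
-------------------
ACC-102: withdrawal
ACC-103: withdrawal
ACC-102: interest  
ACC-103: payment   
ACC-103: interest  
ACC-103: refund    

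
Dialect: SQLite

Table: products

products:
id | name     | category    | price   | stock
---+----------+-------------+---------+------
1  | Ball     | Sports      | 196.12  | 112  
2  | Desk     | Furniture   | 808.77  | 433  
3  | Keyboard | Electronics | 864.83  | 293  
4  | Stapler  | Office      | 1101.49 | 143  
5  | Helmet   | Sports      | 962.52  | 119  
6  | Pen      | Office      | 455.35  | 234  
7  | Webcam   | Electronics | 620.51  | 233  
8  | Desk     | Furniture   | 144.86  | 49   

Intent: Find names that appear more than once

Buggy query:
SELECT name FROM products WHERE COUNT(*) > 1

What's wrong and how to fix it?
Bug: WHERE can't reference COUNT(*); aggregates are computed after WHERE

Fix: GROUP BY name, then filter groups with HAVING COUNT(*) > 1

Corrected query:
SELECT name FROM products GROUP BY name HAVING COUNT(*) > 1

Result:
name
----
Desk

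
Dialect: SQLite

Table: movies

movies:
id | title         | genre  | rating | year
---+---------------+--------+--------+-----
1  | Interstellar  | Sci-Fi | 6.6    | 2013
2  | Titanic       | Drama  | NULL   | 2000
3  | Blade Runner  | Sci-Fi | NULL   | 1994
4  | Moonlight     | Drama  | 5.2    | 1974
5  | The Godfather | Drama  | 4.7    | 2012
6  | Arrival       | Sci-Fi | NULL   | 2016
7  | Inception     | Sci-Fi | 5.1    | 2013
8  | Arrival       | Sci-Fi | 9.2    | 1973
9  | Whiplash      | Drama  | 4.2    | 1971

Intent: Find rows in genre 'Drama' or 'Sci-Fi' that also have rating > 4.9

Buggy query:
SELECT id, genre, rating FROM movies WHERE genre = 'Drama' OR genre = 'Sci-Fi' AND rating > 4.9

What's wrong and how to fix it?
Bug: Without parentheses, AND is evaluated before OR, so the rating filter only applies to the 'Sci-Fi' branch

Fix: Add parentheses around the OR so the AND applies to both alternatives

Corrected query:
SELECT id, genre, rating FROM movies WHERE (genre = 'Drama' OR genre = 'Sci-Fi') AND rating > 4.9

Result:
id | genre  | rating
---+--------+-------
1  | Sci-Fi | 6.6   
4  | Drama  | 5.2   
7  | Sci-Fi | 5.1   
8  | Sci-Fi | 9.2   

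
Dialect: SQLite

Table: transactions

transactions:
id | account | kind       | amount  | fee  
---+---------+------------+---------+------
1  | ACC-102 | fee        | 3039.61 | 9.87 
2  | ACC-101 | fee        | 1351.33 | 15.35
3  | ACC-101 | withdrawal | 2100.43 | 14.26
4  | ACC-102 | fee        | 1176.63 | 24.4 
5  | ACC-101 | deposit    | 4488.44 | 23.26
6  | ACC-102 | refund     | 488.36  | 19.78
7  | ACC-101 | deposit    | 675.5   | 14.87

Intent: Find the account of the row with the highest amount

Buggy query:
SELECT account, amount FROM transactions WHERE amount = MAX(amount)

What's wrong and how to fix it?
Bug: MAX(amount) is an aggregate and cannot be used directly in WHERE

Fix: Wrap MAX in a scalar subquery so WHERE compares against a single value

Corrected query:
SELECT account, amount FROM transactions WHERE amount = (SELECT MAX(amount) FROM transactions)

Result:
account | amount 
--------+--------
ACC-101 | 4488.44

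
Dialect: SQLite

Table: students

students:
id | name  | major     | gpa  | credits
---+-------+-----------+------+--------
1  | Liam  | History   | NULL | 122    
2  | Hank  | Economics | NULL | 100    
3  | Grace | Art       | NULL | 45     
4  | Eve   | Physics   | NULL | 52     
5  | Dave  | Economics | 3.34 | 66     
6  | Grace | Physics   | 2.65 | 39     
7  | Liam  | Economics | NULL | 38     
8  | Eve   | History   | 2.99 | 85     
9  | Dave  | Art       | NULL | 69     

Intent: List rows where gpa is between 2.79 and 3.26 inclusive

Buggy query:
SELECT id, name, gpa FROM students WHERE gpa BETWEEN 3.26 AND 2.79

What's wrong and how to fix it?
Bug: The bounds are reversed; BETWEEN a AND b requires a <= b to match anything

Fix: Swap the bounds so the smaller value comes first

Corrected query:
SELECT id, name, gpa FROM students WHERE gpa BETWEEN 2.79 AND 3.26

Result:
id | name | gpa 
---+------+-----
8  | Eve  | 2.99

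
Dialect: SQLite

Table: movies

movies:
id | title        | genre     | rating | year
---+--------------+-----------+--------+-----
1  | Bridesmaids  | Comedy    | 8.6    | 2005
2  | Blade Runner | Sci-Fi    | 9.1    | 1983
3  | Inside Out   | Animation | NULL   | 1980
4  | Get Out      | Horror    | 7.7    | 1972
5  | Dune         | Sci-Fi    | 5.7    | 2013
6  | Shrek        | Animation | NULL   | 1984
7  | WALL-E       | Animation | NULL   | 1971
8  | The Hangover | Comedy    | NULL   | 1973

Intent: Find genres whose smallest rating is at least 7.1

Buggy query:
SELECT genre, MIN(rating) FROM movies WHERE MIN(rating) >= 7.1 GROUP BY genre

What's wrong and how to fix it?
Bug: MIN() in WHERE is a misuse of aggregate

Fix: Replace WHERE with HAVING after the GROUP BY

Corrected query:
SELECT genre, MIN(rating) FROM movies GROUP BY genre HAVING MIN(rating) >= 7.1

Result:
genre  | MIN(rating)
-------+------------
Comedy | 8.6        
Horror | 7.7        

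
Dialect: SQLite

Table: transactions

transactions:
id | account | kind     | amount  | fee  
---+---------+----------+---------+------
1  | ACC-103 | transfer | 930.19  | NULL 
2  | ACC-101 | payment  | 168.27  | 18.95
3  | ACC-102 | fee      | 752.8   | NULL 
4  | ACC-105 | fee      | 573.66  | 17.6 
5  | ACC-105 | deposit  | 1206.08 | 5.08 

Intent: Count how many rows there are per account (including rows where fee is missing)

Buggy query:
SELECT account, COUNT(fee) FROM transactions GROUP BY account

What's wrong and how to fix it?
Bug: COUNT(column) counts non-NULL values only; rows with NULL fee aren't counted

Fix: Replace COUNT(fee) with COUNT(*)

Corrected query:
SELECT account, COUNT(*) FROM transactions GROUP BY account

Result:
account | COUNT(*)
--------+---------
ACC-101 | 1       
ACC-102 | 1       
ACC-103 | 1       
ACC-105 | 2       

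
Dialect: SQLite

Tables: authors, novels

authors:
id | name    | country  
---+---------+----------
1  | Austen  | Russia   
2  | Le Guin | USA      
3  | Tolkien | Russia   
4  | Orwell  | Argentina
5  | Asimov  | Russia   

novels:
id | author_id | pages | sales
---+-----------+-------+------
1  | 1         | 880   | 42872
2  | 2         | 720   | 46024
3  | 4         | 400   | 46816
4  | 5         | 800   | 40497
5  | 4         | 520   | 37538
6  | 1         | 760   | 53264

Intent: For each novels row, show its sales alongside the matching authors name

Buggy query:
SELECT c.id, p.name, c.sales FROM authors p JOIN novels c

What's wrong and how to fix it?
Bug: JOIN with no ON clause produces a cartesian product; every novels row pairs with every authors row

Fix: Specify the join condition linking the foreign key to the parent id

Corrected query:
SELECT c.id, p.name, c.sales FROM authors p JOIN novels c ON c.author_id = p.id

Result:
id | name    | sales
---+---------+------
1  | Austen  | 42872
2  | Le Guin | 46024
3  | Orwell  | 46816
4  | Asimov  | 40497
5  | Orwell  | 37538
6  | Austen  | 53264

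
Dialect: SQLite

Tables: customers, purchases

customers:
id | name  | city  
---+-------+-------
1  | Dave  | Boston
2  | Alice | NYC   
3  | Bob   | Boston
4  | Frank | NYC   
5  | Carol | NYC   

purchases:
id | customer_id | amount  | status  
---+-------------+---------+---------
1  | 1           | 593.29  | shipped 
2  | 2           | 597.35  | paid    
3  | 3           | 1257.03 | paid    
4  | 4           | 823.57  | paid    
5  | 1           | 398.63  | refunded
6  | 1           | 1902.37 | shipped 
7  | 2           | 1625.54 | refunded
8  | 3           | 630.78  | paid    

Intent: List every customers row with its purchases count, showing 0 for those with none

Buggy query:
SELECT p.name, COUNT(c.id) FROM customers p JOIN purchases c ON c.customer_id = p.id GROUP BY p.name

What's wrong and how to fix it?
Bug: INNER JOIN drops customers rows that have no matching purchases rows

Fix: Use LEFT JOIN so parents without children still appear (COUNT(c.id) gives 0)

Corrected query:
SELECT p.name, COUNT(c.id) FROM customers p LEFT JOIN purchases c ON c.customer_id = p.id GROUP BY p.name

Result:
name  | COUNT(c.id)
------+------------
Alice | 2          
Bob   | 2          
Carol | 0          
Dave  | 3          
Frank | 1          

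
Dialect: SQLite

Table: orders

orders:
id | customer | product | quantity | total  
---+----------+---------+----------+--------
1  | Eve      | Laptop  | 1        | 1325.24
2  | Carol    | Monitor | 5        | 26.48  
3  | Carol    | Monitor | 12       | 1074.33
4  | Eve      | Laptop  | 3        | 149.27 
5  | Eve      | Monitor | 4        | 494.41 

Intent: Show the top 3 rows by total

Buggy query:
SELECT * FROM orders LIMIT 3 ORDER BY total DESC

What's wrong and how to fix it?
Bug: LIMIT must come after ORDER BY

Fix: Sort with ORDER BY, then apply LIMIT

Corrected query:
SELECT * FROM orders ORDER BY total DESC LIMIT 3

Result:
id | customer | product | quantity | total  
---+----------+---------+----------+--------
1  | Eve      | Laptop  | 1        | 1325.24
3  | Carol    | Monitor | 12       | 1074.33
5  | Eve      | Monitor | 4        | 494.41 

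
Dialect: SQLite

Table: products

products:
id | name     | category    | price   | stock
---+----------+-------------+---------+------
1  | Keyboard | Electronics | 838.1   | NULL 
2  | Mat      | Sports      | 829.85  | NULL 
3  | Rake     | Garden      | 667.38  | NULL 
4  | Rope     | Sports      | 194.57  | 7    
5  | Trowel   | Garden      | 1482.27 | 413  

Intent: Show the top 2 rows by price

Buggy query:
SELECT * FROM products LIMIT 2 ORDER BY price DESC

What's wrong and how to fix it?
Bug: ORDER BY cannot follow LIMIT; LIMIT is the final clause

Fix: Swap the clauses: ORDER BY first, then LIMIT

Corrected query:
SELECT * FROM products ORDER BY price DESC LIMIT 2

Result:
id | name     | category    | price   | stock
---+----------+-------------+---------+------
5  | Trowel   | Garden      | 1482.27 | 413  
1  | Keyboard | Electronics | 838.1   | NULL 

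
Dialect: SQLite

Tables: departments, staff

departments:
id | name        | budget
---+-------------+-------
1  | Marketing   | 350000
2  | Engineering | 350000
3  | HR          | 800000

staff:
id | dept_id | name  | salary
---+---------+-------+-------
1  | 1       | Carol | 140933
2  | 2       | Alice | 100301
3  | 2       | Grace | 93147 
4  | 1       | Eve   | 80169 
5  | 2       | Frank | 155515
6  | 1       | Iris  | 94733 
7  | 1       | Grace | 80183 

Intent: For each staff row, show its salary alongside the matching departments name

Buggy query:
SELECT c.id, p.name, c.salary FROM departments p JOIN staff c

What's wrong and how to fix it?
Bug: JOIN with no ON clause produces a cartesian product; every staff row pairs with every departments row

Fix: Specify the join condition linking the foreign key to the parent id

Corrected query:
SELECT c.id, p.name, c.salary FROM departments p JOIN staff c ON c.dept_id = p.id

Result:
id | name        | salary
---+-------------+-------
1  | Marketing   | 140933
2  | Engineering | 100301
3  | Engineering | 93147 
4  | Marketing   | 80169 
5  | Engineering | 155515
6  | Marketing   | 94733 
7  | Marketing   | 80183 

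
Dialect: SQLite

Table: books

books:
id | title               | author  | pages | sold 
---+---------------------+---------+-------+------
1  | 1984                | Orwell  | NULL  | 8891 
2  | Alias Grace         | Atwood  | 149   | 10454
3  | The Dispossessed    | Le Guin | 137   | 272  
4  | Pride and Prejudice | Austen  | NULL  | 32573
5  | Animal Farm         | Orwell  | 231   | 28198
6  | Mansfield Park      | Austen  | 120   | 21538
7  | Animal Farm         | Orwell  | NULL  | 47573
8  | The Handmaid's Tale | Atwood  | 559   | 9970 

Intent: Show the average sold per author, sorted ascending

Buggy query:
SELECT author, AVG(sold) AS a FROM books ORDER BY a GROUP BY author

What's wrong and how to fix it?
Bug: GROUP BY must precede ORDER BY

Fix: Move ORDER BY to the end, after GROUP BY

Corrected query:
SELECT author, AVG(sold) AS a FROM books GROUP BY author ORDER BY a

Result:
author  | a           
--------+-------------
Le Guin | 272         
Atwood  | 10212       
Austen  | 27055.5     
Orwell  | 28220.666667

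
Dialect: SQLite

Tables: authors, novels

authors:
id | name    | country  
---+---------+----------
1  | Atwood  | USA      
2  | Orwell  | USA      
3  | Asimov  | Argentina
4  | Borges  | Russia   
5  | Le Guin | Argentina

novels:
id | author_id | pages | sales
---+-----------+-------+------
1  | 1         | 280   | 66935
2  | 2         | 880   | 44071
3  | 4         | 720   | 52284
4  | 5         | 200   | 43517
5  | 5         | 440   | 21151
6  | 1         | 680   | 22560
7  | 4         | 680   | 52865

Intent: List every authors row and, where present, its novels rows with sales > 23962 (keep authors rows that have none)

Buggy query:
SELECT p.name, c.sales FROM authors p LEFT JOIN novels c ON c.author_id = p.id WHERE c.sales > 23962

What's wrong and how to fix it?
Bug: A WHERE condition on the right-hand table after LEFT JOIN drops unmatched parents

Fix: Move the right-table condition into the ON clause so unmatched parents are kept

Corrected query:
SELECT p.name, c.sales FROM authors p LEFT JOIN novels c ON c.author_id = p.id AND c.sales > 23962

Result:
name    | sales
--------+------
Atwood  | 66935
Orwell  | 44071
Asimov  | NULL 
Borges  | 52284
Borges  | 52865
Le Guin | 43517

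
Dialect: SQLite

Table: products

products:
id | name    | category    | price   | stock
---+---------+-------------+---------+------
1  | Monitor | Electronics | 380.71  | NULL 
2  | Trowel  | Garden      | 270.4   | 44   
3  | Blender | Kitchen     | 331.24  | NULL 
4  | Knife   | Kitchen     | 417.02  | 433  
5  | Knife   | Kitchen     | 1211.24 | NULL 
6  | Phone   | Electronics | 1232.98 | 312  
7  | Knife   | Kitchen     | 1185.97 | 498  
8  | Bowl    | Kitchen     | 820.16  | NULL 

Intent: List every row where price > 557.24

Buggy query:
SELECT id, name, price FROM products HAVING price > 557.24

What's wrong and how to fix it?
Bug: HAVING filters the output of aggregation, but this query has no GROUP BY and no aggregate functions, so SQLite rejects it (HAVING clause on a non-aggregate query); the condition here is per row

Fix: Use WHERE for row-level filtering

Corrected query:
SELECT id, name, price FROM products WHERE price > 557.24

Result:
id | name  | price  
---+-------+--------
5  | Knife | 1211.24
6  | Phone | 1232.98
7  | Knife | 1185.97
8  | Bowl  | 820.16 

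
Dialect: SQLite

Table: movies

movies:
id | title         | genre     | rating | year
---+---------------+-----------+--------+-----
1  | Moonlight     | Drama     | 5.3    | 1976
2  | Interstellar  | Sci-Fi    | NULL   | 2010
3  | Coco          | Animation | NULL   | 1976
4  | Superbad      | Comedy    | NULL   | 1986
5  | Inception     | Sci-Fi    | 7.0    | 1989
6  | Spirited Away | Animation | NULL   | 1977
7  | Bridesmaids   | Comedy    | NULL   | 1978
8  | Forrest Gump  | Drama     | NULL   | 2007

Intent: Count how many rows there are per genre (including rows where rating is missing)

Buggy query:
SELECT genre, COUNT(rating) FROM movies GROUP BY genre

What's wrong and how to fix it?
Bug: COUNT(rating) skips NULLs, so groups with missing rating are undercounted

Fix: Replace COUNT(rating) with COUNT(*)

Corrected query:
SELECT genre, COUNT(*) FROM movies GROUP BY genre

Result:
genre     | COUNT(*)
----------+---------
Animation | 2       
Comedy    | 2       
Drama     | 2       
Sci-Fi    | 2       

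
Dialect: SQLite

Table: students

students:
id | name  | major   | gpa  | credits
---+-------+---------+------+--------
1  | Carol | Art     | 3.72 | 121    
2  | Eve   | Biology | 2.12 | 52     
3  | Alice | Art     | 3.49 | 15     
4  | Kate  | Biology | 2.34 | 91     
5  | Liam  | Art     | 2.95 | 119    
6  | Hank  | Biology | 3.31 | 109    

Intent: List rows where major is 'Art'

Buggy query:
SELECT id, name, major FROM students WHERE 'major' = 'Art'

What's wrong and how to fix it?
Bug: Single quotes denote string literals in SQL; the column name is being compared as a constant string

Fix: Remove the quotes around the column name (or use double quotes for an identifier)

Corrected query:
SELECT id, name, major FROM students WHERE major = 'Art'

Result:
id | name  | major
---+-------+------
1  | Carol | Art  
3  | Alice | Art  
5  | Liam  | Art  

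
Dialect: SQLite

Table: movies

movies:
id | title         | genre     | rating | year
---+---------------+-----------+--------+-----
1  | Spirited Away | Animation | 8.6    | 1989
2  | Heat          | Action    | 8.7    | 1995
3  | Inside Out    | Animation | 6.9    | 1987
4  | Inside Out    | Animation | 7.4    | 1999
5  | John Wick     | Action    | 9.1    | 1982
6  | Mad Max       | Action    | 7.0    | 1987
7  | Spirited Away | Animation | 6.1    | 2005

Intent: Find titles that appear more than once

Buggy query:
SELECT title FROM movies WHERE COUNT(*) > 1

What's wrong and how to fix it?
Bug: COUNT(*) is an aggregate and cannot be used in WHERE

Fix: GROUP BY title, then filter groups with HAVING COUNT(*) > 1

Corrected query:
SELECT title FROM movies GROUP BY title HAVING COUNT(*) > 1

Result:
title        
-------------
Inside Out   
Spirited Away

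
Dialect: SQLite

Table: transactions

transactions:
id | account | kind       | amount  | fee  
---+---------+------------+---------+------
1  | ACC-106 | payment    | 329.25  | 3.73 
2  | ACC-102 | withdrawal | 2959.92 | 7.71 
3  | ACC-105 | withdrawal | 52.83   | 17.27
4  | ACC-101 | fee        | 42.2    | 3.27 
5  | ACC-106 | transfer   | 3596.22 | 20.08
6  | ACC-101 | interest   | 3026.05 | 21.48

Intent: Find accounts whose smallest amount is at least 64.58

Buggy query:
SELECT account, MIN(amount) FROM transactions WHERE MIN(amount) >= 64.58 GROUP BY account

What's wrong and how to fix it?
Bug: Aggregates like MIN are computed per group after WHERE runs

Fix: Replace WHERE with HAVING after the GROUP BY

Corrected query:
SELECT account, MIN(amount) FROM transactions GROUP BY account HAVING MIN(amount) >= 64.58

Result:
account | MIN(amount)
--------+------------
ACC-102 | 2959.92    
ACC-106 | 329.25     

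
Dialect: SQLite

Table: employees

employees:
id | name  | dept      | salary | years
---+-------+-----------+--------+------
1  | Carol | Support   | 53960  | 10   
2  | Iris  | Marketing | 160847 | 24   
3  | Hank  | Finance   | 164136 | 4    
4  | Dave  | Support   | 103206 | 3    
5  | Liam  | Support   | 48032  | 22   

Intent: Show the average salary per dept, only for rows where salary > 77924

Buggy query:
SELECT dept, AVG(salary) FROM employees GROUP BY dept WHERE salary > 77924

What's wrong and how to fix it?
Bug: WHERE cannot follow GROUP BY

Fix: Place WHERE between FROM and GROUP BY

Corrected query:
SELECT dept, AVG(salary) FROM employees WHERE salary > 77924 GROUP BY dept

Result:
dept      | AVG(salary)
----------+------------
Finance   | 164136     
Marketing | 160847     
Support   | 103206     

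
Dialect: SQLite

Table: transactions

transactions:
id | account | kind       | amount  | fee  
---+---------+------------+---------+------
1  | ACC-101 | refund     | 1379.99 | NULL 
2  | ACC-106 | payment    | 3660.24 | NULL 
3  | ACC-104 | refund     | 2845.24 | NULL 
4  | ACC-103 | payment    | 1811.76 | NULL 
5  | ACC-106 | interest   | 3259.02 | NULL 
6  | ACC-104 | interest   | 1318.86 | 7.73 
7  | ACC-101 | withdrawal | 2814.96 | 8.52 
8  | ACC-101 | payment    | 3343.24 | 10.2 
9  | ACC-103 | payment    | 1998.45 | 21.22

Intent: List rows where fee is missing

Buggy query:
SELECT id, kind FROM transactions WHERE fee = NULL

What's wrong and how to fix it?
Bug: '= NULL' is always unknown in SQL three-valued logic, so no rows match

Fix: Replace '= NULL' with 'IS NULL'

Corrected query:
SELECT id, kind FROM transactions WHERE fee IS NULL

Result:
id | kind    
---+---------
1  | refund  
2  | payment 
3  | refund  
4  | payment 
5  | interest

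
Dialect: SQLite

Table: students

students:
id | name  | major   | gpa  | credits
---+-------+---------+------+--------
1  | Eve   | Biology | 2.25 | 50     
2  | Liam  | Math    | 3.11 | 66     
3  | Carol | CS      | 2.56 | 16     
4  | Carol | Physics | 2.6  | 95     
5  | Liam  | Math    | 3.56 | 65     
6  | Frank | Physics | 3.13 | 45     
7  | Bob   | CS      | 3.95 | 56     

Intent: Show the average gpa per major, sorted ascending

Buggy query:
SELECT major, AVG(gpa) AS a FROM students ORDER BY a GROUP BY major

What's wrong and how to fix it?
Bug: GROUP BY must precede ORDER BY

Fix: Reorder: SELECT … FROM … GROUP BY … ORDER BY …

Corrected query:
SELECT major, AVG(gpa) AS a FROM students GROUP BY major ORDER BY a

Result:
major   | a    
--------+------
Biology | 2.25 
Physics | 2.865
CS      | 3.255
Math    | 3.335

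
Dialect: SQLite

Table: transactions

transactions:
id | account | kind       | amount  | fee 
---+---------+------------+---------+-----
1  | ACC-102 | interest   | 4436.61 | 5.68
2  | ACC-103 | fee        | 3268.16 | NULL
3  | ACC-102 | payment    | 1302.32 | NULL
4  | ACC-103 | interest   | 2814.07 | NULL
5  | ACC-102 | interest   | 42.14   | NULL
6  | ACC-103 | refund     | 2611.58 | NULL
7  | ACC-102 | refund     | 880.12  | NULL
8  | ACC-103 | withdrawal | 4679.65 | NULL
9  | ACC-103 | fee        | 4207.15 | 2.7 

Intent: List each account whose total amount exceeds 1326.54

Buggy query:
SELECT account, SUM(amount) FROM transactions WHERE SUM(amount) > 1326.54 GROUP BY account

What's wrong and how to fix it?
Bug: WHERE runs before GROUP BY, so aggregates aren't available there

Fix: Move the aggregate condition to a HAVING clause

Corrected query:
SELECT account, SUM(amount) FROM transactions GROUP BY account HAVING SUM(amount) > 1326.54

Result:
account | SUM(amount)
--------+------------
ACC-102 | 6661.19    
ACC-103 | 17580.61   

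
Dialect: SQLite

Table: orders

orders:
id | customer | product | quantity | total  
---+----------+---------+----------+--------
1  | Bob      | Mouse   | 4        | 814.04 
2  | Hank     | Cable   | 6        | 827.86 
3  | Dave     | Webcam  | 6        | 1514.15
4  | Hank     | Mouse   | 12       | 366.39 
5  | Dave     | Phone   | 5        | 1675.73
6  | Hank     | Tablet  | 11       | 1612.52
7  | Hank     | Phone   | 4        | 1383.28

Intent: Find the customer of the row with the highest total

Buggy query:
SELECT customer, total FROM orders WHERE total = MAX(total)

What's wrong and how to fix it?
Bug: MAX(total) is an aggregate and cannot be used directly in WHERE

Fix: Use a subquery: WHERE total = (SELECT MAX(total) FROM orders)

Corrected query:
SELECT customer, total FROM orders WHERE total = (SELECT MAX(total) FROM orders)

Result:
customer | total  
---------+--------
Dave     | 1675.73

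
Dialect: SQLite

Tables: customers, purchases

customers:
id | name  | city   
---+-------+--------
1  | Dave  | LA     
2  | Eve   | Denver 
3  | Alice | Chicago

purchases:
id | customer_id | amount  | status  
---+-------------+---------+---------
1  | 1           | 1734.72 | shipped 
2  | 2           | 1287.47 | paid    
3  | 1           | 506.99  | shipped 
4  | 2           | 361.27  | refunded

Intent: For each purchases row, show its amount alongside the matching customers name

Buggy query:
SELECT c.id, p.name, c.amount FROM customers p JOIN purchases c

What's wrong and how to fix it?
Bug: Missing join condition: each purchases row is matched to all customers rows instead of just its own

Fix: Add ON c.customer_id = p.id to the JOIN

Corrected query:
SELECT c.id, p.name, c.amount FROM customers p JOIN purchases c ON c.customer_id = p.id

Result:
id | name | amount 
---+------+--------
1  | Dave | 1734.72
2  | Eve  | 1287.47
3  | Dave | 506.99 
4  | Eve  | 361.27 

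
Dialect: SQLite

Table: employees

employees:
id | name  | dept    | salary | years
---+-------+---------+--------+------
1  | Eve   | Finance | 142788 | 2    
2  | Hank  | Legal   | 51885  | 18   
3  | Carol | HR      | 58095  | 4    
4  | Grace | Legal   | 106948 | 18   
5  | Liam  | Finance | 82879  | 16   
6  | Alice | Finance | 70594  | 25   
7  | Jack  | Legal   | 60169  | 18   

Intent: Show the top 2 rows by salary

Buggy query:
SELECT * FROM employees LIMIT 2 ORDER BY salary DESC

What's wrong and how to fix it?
Bug: ORDER BY cannot follow LIMIT; LIMIT is the final clause

Fix: Swap the clauses: ORDER BY first, then LIMIT

Corrected query:
SELECT * FROM employees ORDER BY salary DESC LIMIT 2

Result:
id | name  | dept    | salary | years
---+-------+---------+--------+------
1  | Eve   | Finance | 142788 | 2    
4  | Grace | Legal   | 106948 | 18   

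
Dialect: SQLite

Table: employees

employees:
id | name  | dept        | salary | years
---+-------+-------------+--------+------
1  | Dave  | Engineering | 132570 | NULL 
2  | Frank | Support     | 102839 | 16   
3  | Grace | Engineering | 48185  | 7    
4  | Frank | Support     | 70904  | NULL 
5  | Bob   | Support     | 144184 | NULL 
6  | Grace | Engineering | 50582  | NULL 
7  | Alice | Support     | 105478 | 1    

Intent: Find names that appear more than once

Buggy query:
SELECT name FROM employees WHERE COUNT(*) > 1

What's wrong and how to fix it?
Bug: WHERE can't reference COUNT(*); aggregates are computed after WHERE

Fix: GROUP BY name, then filter groups with HAVING COUNT(*) > 1

Corrected query:
SELECT name FROM employees GROUP BY name HAVING COUNT(*) > 1

Result:
name 
-----
Frank
Grace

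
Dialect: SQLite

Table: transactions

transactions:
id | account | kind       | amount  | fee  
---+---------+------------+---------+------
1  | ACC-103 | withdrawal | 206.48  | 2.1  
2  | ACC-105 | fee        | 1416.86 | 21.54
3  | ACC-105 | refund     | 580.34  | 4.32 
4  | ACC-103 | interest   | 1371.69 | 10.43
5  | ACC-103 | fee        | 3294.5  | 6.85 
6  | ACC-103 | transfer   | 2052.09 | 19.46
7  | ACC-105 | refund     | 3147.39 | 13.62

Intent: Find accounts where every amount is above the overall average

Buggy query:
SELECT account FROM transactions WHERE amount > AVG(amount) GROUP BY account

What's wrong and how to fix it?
Bug: WHERE evaluates per row before aggregation, so AVG() is unavailable

Fix: Use a subquery for AVG and a HAVING MIN(...) filter so the condition holds for every row in the group

Corrected query:
SELECT account FROM transactions GROUP BY account HAVING MIN(amount) > (SELECT AVG(amount) FROM transactions)

Result:
(no rows)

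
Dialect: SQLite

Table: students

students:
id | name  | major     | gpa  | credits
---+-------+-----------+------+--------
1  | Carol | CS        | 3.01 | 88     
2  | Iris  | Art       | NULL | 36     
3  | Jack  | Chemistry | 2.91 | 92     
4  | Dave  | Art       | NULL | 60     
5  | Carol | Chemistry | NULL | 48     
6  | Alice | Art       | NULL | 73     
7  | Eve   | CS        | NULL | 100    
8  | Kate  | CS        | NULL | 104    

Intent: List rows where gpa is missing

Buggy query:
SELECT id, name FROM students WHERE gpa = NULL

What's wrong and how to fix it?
Bug: Comparing to NULL with '=' never matches; NULL = NULL is unknown, not true

Fix: Use IS NULL to test for NULL

Corrected query:
SELECT id, name FROM students WHERE gpa IS NULL

Result:
id | name 
---+------
2  | Iris 
4  | Dave 
5  | Carol
6  | Alice
7  | Eve  
8  | Kate 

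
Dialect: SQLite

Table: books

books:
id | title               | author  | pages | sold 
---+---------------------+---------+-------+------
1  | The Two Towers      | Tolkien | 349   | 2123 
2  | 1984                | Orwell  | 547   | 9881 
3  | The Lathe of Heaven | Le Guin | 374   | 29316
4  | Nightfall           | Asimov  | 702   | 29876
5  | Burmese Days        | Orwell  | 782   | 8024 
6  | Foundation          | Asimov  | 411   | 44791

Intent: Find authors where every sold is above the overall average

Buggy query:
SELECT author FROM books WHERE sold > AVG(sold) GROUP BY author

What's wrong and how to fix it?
Bug: AVG() is an aggregate; it can't sit directly in WHERE

Fix: Compute the overall average in a scalar subquery and compare each group's MIN against it in HAVING

Corrected query:
SELECT author FROM books GROUP BY author HAVING MIN(sold) > (SELECT AVG(sold) FROM books)

Result:
author 
-------
Asimov 
Le Guin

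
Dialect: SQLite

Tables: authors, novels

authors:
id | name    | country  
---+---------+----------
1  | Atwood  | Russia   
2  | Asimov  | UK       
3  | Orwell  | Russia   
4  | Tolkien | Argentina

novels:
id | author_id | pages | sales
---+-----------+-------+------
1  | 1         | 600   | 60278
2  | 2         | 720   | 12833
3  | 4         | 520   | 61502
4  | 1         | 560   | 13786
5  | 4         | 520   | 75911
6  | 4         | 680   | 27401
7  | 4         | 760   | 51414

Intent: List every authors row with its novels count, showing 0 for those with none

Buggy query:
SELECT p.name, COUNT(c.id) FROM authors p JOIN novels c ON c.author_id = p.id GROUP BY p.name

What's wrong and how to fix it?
Bug: INNER JOIN drops authors rows that have no matching novels rows

Fix: Use LEFT JOIN so parents without children still appear (COUNT(c.id) gives 0)

Corrected query:
SELECT p.name, COUNT(c.id) FROM authors p LEFT JOIN novels c ON c.author_id = p.id GROUP BY p.name

Result:
name    | COUNT(c.id)
--------+------------
Asimov  | 1          
Atwood  | 2          
Orwell  | 0          
Tolkien | 4          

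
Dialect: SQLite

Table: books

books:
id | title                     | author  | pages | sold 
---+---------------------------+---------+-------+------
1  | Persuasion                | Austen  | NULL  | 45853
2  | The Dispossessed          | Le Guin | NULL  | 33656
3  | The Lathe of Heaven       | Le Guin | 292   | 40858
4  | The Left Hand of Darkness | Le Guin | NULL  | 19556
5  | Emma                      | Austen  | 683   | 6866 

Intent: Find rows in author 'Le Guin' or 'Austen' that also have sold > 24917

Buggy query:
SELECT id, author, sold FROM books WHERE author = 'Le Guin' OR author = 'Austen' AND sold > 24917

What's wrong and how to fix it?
Bug: Without parentheses, AND is evaluated before OR, so the sold filter only applies to the 'Austen' branch

Fix: Add parentheses around the OR so the AND applies to both alternatives

Corrected query:
SELECT id, author, sold FROM books WHERE (author = 'Le Guin' OR author = 'Austen') AND sold > 24917

Result:
id | author  | sold 
---+---------+------
1  | Austen  | 45853
2  | Le Guin | 33656
3  | Le Guin | 40858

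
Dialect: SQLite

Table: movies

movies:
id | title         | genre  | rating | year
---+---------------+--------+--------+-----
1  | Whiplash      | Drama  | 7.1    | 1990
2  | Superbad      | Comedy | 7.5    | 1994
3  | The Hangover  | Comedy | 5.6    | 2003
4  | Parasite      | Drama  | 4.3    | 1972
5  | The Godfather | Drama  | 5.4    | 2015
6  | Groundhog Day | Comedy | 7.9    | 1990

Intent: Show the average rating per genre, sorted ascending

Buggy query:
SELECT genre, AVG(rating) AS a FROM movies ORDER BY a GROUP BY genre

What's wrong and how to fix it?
Bug: GROUP BY must precede ORDER BY

Fix: Move ORDER BY to the end, after GROUP BY

Corrected query:
SELECT genre, AVG(rating) AS a FROM movies GROUP BY genre ORDER BY a

Result:
genre  | a  
-------+----
Drama  | 5.6
Comedy | 7  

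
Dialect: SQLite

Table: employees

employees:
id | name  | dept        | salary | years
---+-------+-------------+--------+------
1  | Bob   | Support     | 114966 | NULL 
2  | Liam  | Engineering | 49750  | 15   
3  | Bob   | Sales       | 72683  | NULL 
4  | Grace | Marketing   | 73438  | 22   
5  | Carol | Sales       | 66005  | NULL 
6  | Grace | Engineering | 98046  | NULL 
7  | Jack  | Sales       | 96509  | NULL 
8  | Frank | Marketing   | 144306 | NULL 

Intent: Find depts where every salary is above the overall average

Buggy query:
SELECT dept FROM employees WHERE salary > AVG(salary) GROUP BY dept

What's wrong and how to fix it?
Bug: WHERE evaluates per row before aggregation, so AVG() is unavailable

Fix: Use a subquery for AVG and a HAVING MIN(...) filter so the condition holds for every row in the group

Corrected query:
SELECT dept FROM employees GROUP BY dept HAVING MIN(salary) > (SELECT AVG(salary) FROM employees)

Result:
dept   
-------
Support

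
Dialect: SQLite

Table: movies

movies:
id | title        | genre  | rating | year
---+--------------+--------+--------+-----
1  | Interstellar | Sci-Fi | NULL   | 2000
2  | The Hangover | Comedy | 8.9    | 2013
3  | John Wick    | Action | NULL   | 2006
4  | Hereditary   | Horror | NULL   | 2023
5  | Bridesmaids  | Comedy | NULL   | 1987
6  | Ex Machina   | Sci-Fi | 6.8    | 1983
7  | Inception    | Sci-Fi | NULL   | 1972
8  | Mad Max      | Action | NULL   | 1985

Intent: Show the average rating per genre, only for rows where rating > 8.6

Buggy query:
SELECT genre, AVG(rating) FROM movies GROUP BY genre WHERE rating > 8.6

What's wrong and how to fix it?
Bug: Row-level WHERE must come before GROUP BY in the clause order

Fix: Place WHERE between FROM and GROUP BY

Corrected query:
SELECT genre, AVG(rating) FROM movies WHERE rating > 8.6 GROUP BY genre

Result:
genre  | AVG(rating)
-------+------------
Comedy | 8.9        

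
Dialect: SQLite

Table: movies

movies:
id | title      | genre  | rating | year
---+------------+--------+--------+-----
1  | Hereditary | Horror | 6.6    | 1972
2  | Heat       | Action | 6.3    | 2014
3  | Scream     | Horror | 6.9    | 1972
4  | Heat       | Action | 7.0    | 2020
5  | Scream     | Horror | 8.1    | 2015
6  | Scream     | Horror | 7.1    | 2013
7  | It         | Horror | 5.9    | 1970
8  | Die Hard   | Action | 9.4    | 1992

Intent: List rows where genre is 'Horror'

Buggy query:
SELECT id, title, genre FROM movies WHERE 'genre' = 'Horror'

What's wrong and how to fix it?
Bug: 'genre' in single quotes is a string literal, not the column; the comparison is literal-vs-literal and never true

Fix: Remove the quotes around the column name (or use double quotes for an identifier)

Corrected query:
SELECT id, title, genre FROM movies WHERE genre = 'Horror'

Result:
id | title      | genre 
---+------------+-------
1  | Hereditary | Horror
3  | Scream     | Horror
5  | Scream     | Horror
6  | Scream     | Horror
7  | It         | Horror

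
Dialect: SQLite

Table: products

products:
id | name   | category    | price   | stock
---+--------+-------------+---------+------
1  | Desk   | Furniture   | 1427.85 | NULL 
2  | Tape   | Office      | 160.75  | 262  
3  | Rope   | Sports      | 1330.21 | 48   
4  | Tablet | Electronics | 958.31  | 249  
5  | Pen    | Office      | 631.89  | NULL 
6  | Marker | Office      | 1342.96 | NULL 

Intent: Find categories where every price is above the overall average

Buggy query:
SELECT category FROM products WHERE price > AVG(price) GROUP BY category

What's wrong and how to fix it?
Bug: AVG() is an aggregate; it can't sit directly in WHERE

Fix: Use a subquery for AVG and a HAVING MIN(...) filter so the condition holds for every row in the group

Corrected query:
SELECT category FROM products GROUP BY category HAVING MIN(price) > (SELECT AVG(price) FROM products)

Result:
category 
---------
Furniture
Sports   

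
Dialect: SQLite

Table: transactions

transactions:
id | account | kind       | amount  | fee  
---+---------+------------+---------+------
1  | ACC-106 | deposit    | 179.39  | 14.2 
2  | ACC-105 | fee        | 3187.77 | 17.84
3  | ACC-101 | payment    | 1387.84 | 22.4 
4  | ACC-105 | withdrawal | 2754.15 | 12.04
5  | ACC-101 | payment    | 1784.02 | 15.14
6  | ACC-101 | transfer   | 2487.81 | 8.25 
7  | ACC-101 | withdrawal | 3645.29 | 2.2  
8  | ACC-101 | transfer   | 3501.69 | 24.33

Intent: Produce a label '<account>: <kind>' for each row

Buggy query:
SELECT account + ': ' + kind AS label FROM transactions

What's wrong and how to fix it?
Bug: SQLite uses || for string concatenation; + coerces text to numbers (yielding 0)

Fix: Use the || operator for string concatenation

Corrected query:
SELECT account || ': ' || kind AS label FROM transactions

Result:
label              
-------------------
ACC-106: deposit   
ACC-105: fee       
ACC-101: payment   
ACC-105: withdrawal
ACC-101: payment   
ACC-101: transfer  
ACC-101: withdrawal
ACC-101: transfer  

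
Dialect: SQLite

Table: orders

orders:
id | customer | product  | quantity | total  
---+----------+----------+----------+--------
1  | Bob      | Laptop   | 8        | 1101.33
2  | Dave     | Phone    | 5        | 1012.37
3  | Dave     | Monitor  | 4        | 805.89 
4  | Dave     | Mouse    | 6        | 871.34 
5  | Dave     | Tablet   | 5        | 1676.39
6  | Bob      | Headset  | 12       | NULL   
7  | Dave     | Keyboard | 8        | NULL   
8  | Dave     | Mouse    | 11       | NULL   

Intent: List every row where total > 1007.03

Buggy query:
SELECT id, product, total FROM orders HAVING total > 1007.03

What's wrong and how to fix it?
Bug: HAVING filters the output of aggregation, but this query has no GROUP BY and no aggregate functions, so SQLite rejects it (HAVING clause on a non-aggregate query); the condition here is per row

Fix: Replace HAVING with WHERE since the condition applies to individual rows

Corrected query:
SELECT id, product, total FROM orders WHERE total > 1007.03

Result:
id | product | total  
---+---------+--------
1  | Laptop  | 1101.33
2  | Phone   | 1012.37
5  | Tablet  | 1676.39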